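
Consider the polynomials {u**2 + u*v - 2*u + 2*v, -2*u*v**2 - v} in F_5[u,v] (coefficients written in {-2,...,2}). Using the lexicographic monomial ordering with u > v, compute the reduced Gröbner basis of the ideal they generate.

f_1 = u**2 + u*v - 2*u + 2*v, LT = u**2.
f_2 = -2*u*v**2 - v, LT = u*v**2.

S(f_1,f_2): lcm = u**2*v**2. S = u*v**3 - 2*u*v**2 + 2*u*v + 2*v**3.
  leading term u*v**3: subtract (2*v)·f_2 from u*v**3 - 2*u*v**2 + 2*u*v + 2*v**3 → -2*u*v**2 + 2*u*v + 2*v**3 + 2*v**2
  leading term u*v**2: subtract (1)·f_2 from -2*u*v**2 + 2*u*v + 2*v**3 + 2*v**2 → 2*u*v + 2*v**3 + 2*v**2 + v
  leading term u*v: no divisor's leading term divides it; move 2*u*v to the remainder.
  leading term v**3: no divisor's leading term divides it; move 2*v**3 to the remainder.
  leading term v**2: no divisor's leading term divides it; move 2*v**2 to the remainder.
  leading term v: no divisor's leading term divides it; move v to the remainder.
  remainder 2*u*v + 2*v**3 + 2*v**2 + v ≠ 0; add g_3 = 2*u*v + 2*v**3 + 2*v**2 + v to the basis.

S(f_2,g_3): lcm = u*v**2. S = -v**4 - v**3 + 2*v**2 - 2*v.
  leading term v**4: no divisor's leading term divides it; move -v**4 to the remainder.
  leading term v**3: no divisor's leading term divides it; move -v**3 to the remainder.
  leading term v**2: no divisor's leading term divides it; move 2*v**2 to the remainder.
  leading term v: no divisor's leading term divides it; move -2*v to the remainder.
  remainder -v**4 - v**3 + 2*v**2 - 2*v ≠ 0; add g_4 = -v**4 - v**3 + 2*v**2 - 2*v to the basis.

The other S-polynomials (S(f_1,g_3), S(f_1,g_4), S(f_2,g_4), S(g_3,g_4)) all reduce to 0 modulo the current basis, so we have a Gröbner basis.
Inter-reduce: drop elements whose leading term is divisible by another's, tail-reduce, and make monic.

G = {u**2 - 2*u - v**3 - v**2 - v, u*v + v**3 + v**2 - 2*v, v**4 + v**3 - 2*v**2 + 2*v}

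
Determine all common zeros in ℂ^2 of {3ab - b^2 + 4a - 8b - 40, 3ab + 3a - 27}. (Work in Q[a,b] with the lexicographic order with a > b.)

{(-3, -4), (9/2 - 3*sqrt(21)/2, -5/2 - sqrt(21)/2), (9/2 + 3*sqrt(21)/2, -5/2 + sqrt(21)/2)}

Compute a lex Gröbner basis by Buchberger's algorithm.
f_1 = 3ab + 4a - b^2 - 8b - 40, LT = ab.
f_2 = 3ab + 3a - 27, LT = ab.

S(f_1,f_2): lcm = ab. S = 1/3a - 1/3b^2 - 8/3b - 13/3.
  leading term a: no divisor's leading term divides it; move 1/3a to the remainder.
  leading term b^2: no divisor's leading term divides it; move -1/3b^2 to the remainder.
  leading term b: no divisor's leading term divides it; move -8/3b to the remainder.
  leading term 1: no divisor's leading term divides it; move -13/3 to the remainder.
  remainder 1/3a - 1/3b^2 - 8/3b - 13/3 ≠ 0; add h_3 = 1/3a - 1/3b^2 - 8/3b - 13/3 to the basis.

S(f_1,h_3): lcm = ab. S = 4/3a + b^3 + 23/3b^2 + 31/3b - 40/3.
  leading term a: subtract (4)·h_3 from 4/3a + b^3 + 23/3b^2 + 31/3b - 40/3 → b^3 + 9b^2 + 21b + 4
  leading term b^3: no divisor's leading term divides it; move b^3 to the remainder.
  leading term b^2: no divisor's leading term divides it; move 9b^2 to the remainder.
  leading term b: no divisor's leading term divides it; move 21b to the remainder.
  leading term 1: no divisor's leading term divides it; move 4 to the remainder.
  remainder b^3 + 9b^2 + 21b + 4 ≠ 0; add h_4 = b^3 + 9b^2 + 21b + 4 to the basis.

The other S-polynomials (S(f_2,h_3), S(f_1,h_4), S(f_2,h_4), S(h_3,h_4)) all reduce to 0 modulo the current basis, so we have a Gröbner basis.
Inter-reduce: drop elements whose leading term is divisible by another's, tail-reduce, and make monic.
Reduced Gröbner basis: {a - b^2 - 8b - 13, b^3 + 9b^2 + 21b + 4}.

The lex basis is triangular: the last element involves only b. Solving b^3 + 9b^2 + 21b + 4 = 0 gives b ∈ {-4, -5/2 - sqrt(21)/2, -5/2 + sqrt(21)/2}; substituting each value into the earlier elements determines the remaining variables.
  b = -4: the earlier basis element becomes a + 3 = 0, giving a = -3 — point (-3, -4).
  b = -5/2 - sqrt(21)/2: the earlier basis element becomes a - 9/2 + 3*sqrt(21)/2 = 0, giving a = 9/2 - 3*sqrt(21)/2 — point (9/2 - 3*sqrt(21)/2, -5/2 - sqrt(21)/2).
  b = -5/2 + sqrt(21)/2: the earlier basis element becomes a - 3*sqrt(21)/2 - 9/2 = 0, giving a = 9/2 + 3*sqrt(21)/2 — point (9/2 + 3*sqrt(21)/2, -5/2 + sqrt(21)/2).
Each listed point satisfies every original equation (direct substitution).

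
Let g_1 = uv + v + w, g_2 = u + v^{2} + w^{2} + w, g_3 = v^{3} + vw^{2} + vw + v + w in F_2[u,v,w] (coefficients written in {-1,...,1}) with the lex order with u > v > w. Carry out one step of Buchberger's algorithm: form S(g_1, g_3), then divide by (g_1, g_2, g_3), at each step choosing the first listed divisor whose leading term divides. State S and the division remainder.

S(g_1, g_3) = uvw^{2} + uvw + uv + uw + v^{3} + v^{2}w; remainder on division = 0.

lcm(LM(g_1), LM(g_3)) = uv^{3}.
S = (lcm/LT(g_1))·g_1 − (lcm/LT(g_3))·g_3 = uvw^{2} + uvw + uv + uw + v^{3} + v^{2}w.
Reduce S modulo (g_1, g_2, g_3) in that order:
  leading term uvw^{2}: subtract (w^{2})·g_1 from uvw^{2} + uvw + uv + uw + v^{3} + v^{2}w → uvw + uv + uw + v^{3} + v^{2}w + vw^{2} + w^{3}
  leading term uvw: subtract (w)·g_1 from uvw + uv + uw + v^{3} + v^{2}w + vw^{2} + w^{3} → uv + uw + v^{3} + v^{2}w + vw^{2} + vw + w^{3} + w^{2}
  leading term uv: subtract (1)·g_1 from uv + uw + v^{3} + v^{2}w + vw^{2} + vw + w^{3} + w^{2} → uw + v^{3} + v^{2}w + vw^{2} + vw + v + w^{3} + w^{2} + w
  leading term uw: subtract (w)·g_2 from uw + v^{3} + v^{2}w + vw^{2} + vw + v + w^{3} + w^{2} + w → v^{3} + vw^{2} + vw + v + w
  leading term v^{3}: subtract (1)·g_3 from v^{3} + vw^{2} + vw + v + w → 0
The remainder is 0, so this S-polynomial contributes no new basis element.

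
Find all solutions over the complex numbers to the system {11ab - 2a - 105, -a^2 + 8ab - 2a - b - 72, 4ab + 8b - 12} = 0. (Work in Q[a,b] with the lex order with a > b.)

{(-3, -3)}

Compute a lex Gröbner basis by Buchberger's algorithm.
f_1 = 11ab - 2a - 105, LT = ab.
f_2 = -a^2 + 8ab - 2a - b - 72, LT = a^2.
f_3 = 4ab + 8b - 12, LT = ab.

S(f_1,f_2): lcm = a^2b. S = -2/11a^2 + 8ab^2 - 2ab - 105/11a - b^2 - 72b.
  leading term a^2: subtract (2/11)·f_2 from -2/11a^2 + 8ab^2 - 2ab - 105/11a - b^2 - 72b → 8ab^2 - 38/11ab - 101/11a - b^2 - 790/11b + 144/11
  leading term ab^2: subtract (8/11b)·f_1 from 8ab^2 - 38/11ab - 101/11a - b^2 - 790/11b + 144/11 → -2ab - 101/11a - b^2 + 50/11b + 144/11
  leading term ab: subtract (-2/11)·f_1 from -2ab - 101/11a - b^2 + 50/11b + 144/11 → -105/11a - b^2 + 50/11b - 6
  leading term a: no divisor's leading term divides it; move -105/11a to the remainder.
  leading term b^2: no divisor's leading term divides it; move -b^2 to the remainder.
  leading term b: no divisor's leading term divides it; move 50/11b to the remainder.
  leading term 1: no divisor's leading term divides it; move -6 to the remainder.
  remainder -105/11a - b^2 + 50/11b - 6 ≠ 0; add h_4 = -105/11a - b^2 + 50/11b - 6 to the basis.

S(f_1,f_3): lcm = ab. S = -2/11a - 2b - 72/11.
  leading term a: subtract (2/105)·h_4 from -2/11a - 2b - 72/11 → 2/105b^2 - 482/231b - 2476/385
  leading term b^2: no divisor's leading term divides it; move 2/105b^2 to the remainder.
  leading term b: no divisor's leading term divides it; move -482/231b to the remainder.
  leading term 1: no divisor's leading term divides it; move -2476/385 to the remainder.
  remainder 2/105b^2 - 482/231b - 2476/385 ≠ 0; add h_5 = 2/105b^2 - 482/231b - 2476/385 to the basis.

S(f_2,f_3): lcm = a^2b. S = -8ab^2 + 3a + b^2 + 72b.
  leading term ab^2: subtract (-8/11b)·f_1 from -8ab^2 + 3a + b^2 + 72b → -16/11ab + 3a + b^2 - 48/11b
  leading term ab: subtract (-16/121)·f_1 from -16/11ab + 3a + b^2 - 48/11b → 331/121a + b^2 - 48/11b - 1680/121
  leading term a: subtract (-331/1155)·h_4 from 331/121a + b^2 - 48/11b - 1680/121 → 824/1155b^2 - 7778/2541b - 66082/4235
  leading term b^2: subtract (412/11)·h_5 from 824/1155b^2 - 7778/2541b - 66082/4235 → 826/11b + 2478/11
  leading term b: no divisor's leading term divides it; move 826/11b to the remainder.
  leading term 1: no divisor's leading term divides it; move 2478/11 to the remainder.
  remainder 826/11b + 2478/11 ≠ 0; add h_6 = 826/11b + 2478/11 to the basis.

The other S-polynomials (S(f_1,h_4), S(f_2,h_4), S(f_3,h_4), S(f_1,h_5), S(f_2,h_5), S(f_3,h_5), S(h_4,h_5), S(f_1,h_6), S(f_2,h_6), S(f_3,h_6), S(h_4,h_6), S(h_5,h_6)) all reduce to 0 modulo the current basis, so we have a Gröbner basis.
Inter-reduce: drop elements whose leading term is divisible by another's, tail-reduce, and make monic.
Reduced Gröbner basis: {a + 3, b + 3}.

From the last basis element, b + 3 = 0, so b takes values in {-3}. Each choice, substituted upward through the basis, yields the corresponding point(s) of the solution set.
  b = -3: the earlier basis element becomes a + 3 = 0, giving a = -3 — point (-3, -3).
Check: every point annihilates each of the original generators.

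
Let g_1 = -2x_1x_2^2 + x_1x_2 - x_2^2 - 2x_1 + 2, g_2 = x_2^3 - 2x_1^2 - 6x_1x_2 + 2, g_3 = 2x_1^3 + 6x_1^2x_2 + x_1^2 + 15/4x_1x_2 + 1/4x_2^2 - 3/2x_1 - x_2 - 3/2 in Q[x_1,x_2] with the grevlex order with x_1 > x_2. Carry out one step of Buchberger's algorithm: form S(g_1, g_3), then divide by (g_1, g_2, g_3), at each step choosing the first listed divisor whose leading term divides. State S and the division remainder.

lcm(LM(g_1), LM(g_3)) = x_1^3x_2^2.
S = (lcm/LT(g_1))·g_1 − (lcm/LT(g_3))·g_3 = -3x_1^2x_2^3 - 1/2x_1^3x_2 - 15/8x_1x_2^3 - 1/8x_2^4 + x_1^3 + 3/4x_1x_2^2 + 1/2x_2^3 - x_1^2 + 3/4x_2^2.
Reduce S modulo (g_1, g_2, g_3) in that order:
  leading term x_1^2x_2^3: subtract (3/2x_1x_2)·g_1 from -3x_1^2x_2^3 - 1/2x_1^3x_2 - 15/8x_1x_2^3 - 1/8x_2^4 + x_1^3 + 3/4x_1x_2^2 + 1/2x_2^3 - x_1^2 + 3/4x_2^2 → -1/2x_1^3x_2 - 3/2x_1^2x_2^2 - 3/8x_1x_2^3 - 1/8x_2^4 + x_1^3 + 3x_1^2x_2 + 3/4x_1x_2^2 + 1/2x_2^3 - x_1^2 - 3x_1x_2 + 3/4x_2^2
  leading term x_1^3x_2: subtract (-1/4x_2)·g_3 from -1/2x_1^3x_2 - 3/2x_1^2x_2^2 - 3/8x_1x_2^3 - 1/8x_2^4 + x_1^3 + 3x_1^2x_2 + 3/4x_1x_2^2 + 1/2x_2^3 - x_1^2 - 3x_1x_2 + 3/4x_2^2 → -3/8x_1x_2^3 - 1/8x_2^4 + x_1^3 + 13/4x_1^2x_2 + 27/16x_1x_2^2 + 9/16x_2^3 - x_1^2 - 27/8x_1x_2 + 1/2x_2^2 - 3/8x_2
  leading term x_1x_2^3: subtract (3/16x_2)·g_1 from -3/8x_1x_2^3 - 1/8x_2^4 + x_1^3 + 13/4x_1^2x_2 + 27/16x_1x_2^2 + 9/16x_2^3 - x_1^2 - 27/8x_1x_2 + 1/2x_2^2 - 3/8x_2 → -1/8x_2^4 + x_1^3 + 13/4x_1^2x_2 + 3/2x_1x_2^2 + 3/4x_2^3 - x_1^2 - 3x_1x_2 + 1/2x_2^2 - 3/4x_2
  leading term x_2^4: subtract (-1/8x_2)·g_2 from -1/8x_2^4 + x_1^3 + 13/4x_1^2x_2 + 3/2x_1x_2^2 + 3/4x_2^3 - x_1^2 - 3x_1x_2 + 1/2x_2^2 - 3/4x_2 → x_1^3 + 3x_1^2x_2 + 3/4x_1x_2^2 + 3/4x_2^3 - x_1^2 - 3x_1x_2 + 1/2x_2^2 - 1/2x_2
  leading term x_1^3: subtract (1/2)·g_3 from x_1^3 + 3x_1^2x_2 + 3/4x_1x_2^2 + 3/4x_2^3 - x_1^2 - 3x_1x_2 + 1/2x_2^2 - 1/2x_2 → 3/4x_1x_2^2 + 3/4x_2^3 - 3/2x_1^2 - 39/8x_1x_2 + 3/8x_2^2 + 3/4x_1 + 3/4
  leading term x_1x_2^2: subtract (-3/8)·g_1 from 3/4x_1x_2^2 + 3/4x_2^3 - 3/2x_1^2 - 39/8x_1x_2 + 3/8x_2^2 + 3/4x_1 + 3/4 → 3/4x_2^3 - 3/2x_1^2 - 9/2x_1x_2 + 3/2
  leading term x_2^3: subtract (3/4)·g_2 from 3/4x_2^3 - 3/2x_1^2 - 9/2x_1x_2 + 3/2 → 0
The remainder is 0, so this S-polynomial contributes no new basis element.

S(g_1, g_3) = -3x_1^2x_2^3 - 1/2x_1^3x_2 - 15/8x_1x_2^3 - 1/8x_2^4 + x_1^3 + 3/4x_1x_2^2 + 1/2x_2^3 - x_1^2 + 3/4x_2^2; remainder on division = 0.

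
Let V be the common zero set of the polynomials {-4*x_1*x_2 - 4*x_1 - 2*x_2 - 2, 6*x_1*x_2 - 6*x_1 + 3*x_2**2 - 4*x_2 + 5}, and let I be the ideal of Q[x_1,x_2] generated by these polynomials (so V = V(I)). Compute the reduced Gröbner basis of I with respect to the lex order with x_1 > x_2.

f_1 = -4*x_1*x_2 - 4*x_1 - 2*x_2 - 2, LT = x_1*x_2.
f_2 = 6*x_1*x_2 - 6*x_1 + 3*x_2**2 - 4*x_2 + 5, LT = x_1*x_2.

S(f_1,f_2): lcm = x_1*x_2. S = 2*x_1 - 1/2*x_2**2 + 7/6*x_2 - 1/3.
  leading term x_1: no divisor's leading term divides it; move 2*x_1 to the remainder.
  leading term x_2**2: no divisor's leading term divides it; move -1/2*x_2**2 to the remainder.
  leading term x_2: no divisor's leading term divides it; move 7/6*x_2 to the remainder.
  leading term 1: no divisor's leading term divides it; move -1/3 to the remainder.
  remainder 2*x_1 - 1/2*x_2**2 + 7/6*x_2 - 1/3 ≠ 0; add g_3 = 2*x_1 - 1/2*x_2**2 + 7/6*x_2 - 1/3 to the basis.

S(f_1,g_3): lcm = x_1*x_2. S = x_1 + 1/4*x_2**3 - 7/12*x_2**2 + 2/3*x_2 + 1/2.
  leading term x_1: subtract (1/2)·g_3 from x_1 + 1/4*x_2**3 - 7/12*x_2**2 + 2/3*x_2 + 1/2 → 1/4*x_2**3 - 1/3*x_2**2 + 1/12*x_2 + 2/3
  leading term x_2**3: no divisor's leading term divides it; move 1/4*x_2**3 to the remainder.
  leading term x_2**2: no divisor's leading term divides it; move -1/3*x_2**2 to the remainder.
  leading term x_2: no divisor's leading term divides it; move 1/12*x_2 to the remainder.
  leading term 1: no divisor's leading term divides it; move 2/3 to the remainder.
  remainder 1/4*x_2**3 - 1/3*x_2**2 + 1/12*x_2 + 2/3 ≠ 0; add g_4 = 1/4*x_2**3 - 1/3*x_2**2 + 1/12*x_2 + 2/3 to the basis.

The other S-polynomials (S(f_2,g_3), S(f_1,g_4), S(f_2,g_4), S(g_3,g_4)) all reduce to 0 modulo the current basis, so we have a Gröbner basis.
Inter-reduce: drop elements whose leading term is divisible by another's, tail-reduce, and make monic.

G = {x_1 - 1/4*x_2**2 + 7/12*x_2 - 1/6, x_2**3 - 4/3*x_2**2 + 1/3*x_2 + 8/3}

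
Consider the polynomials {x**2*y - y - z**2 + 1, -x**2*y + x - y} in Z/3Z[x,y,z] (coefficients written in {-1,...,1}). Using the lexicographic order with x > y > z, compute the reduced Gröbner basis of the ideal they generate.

f_1 = x**2*y - y - z**2 + 1, LT = x**2*y.
f_2 = -x**2*y + x - y, LT = x**2*y.

S(f_1,f_2): lcm = x**2*y. S = x + y - z**2 + 1.
  reduce S modulo (f_1, f_2):
  remainder x + y - z**2 + 1 ≠ 0; add g_3 = x + y - z**2 + 1 to the basis.

S(f_1,g_3): lcm = x**2*y. S = -x*y**2 + x*y*z**2 - x*y - y - z**2 + 1.
  reduce S modulo (f_1, f_2, g_3):
  remainder y**3 + y**2*z**2 - y**2 + y*z**4 + y*z**2 - z**2 + 1 ≠ 0; add g_4 = y**3 + y**2*z**2 - y**2 + y*z**4 + y*z**2 - z**2 + 1 to the basis.

The other S-polynomials (S(f_2,g_3), S(f_1,g_4), S(f_2,g_4), S(g_3,g_4)) all reduce to 0 modulo the current basis, so we have a Gröbner basis.
Inter-reduce: drop elements whose leading term is divisible by another's, tail-reduce, and make monic.

G = {x + y - z**2 + 1, y**3 + y**2*z**2 - y**2 + y*z**4 + y*z**2 - z**2 + 1}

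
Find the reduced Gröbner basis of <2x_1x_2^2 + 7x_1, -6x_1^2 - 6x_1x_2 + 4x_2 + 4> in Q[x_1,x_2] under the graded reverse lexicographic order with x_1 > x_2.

The reduced Gröbner basis is the canonical form of the ideal for this ordering.

f_1 = 2x_1x_2^2 + 7x_1, LT = x_1x_2^2.
f_2 = -6x_1^2 - 6x_1x_2 + 4x_2 + 4, LT = x_1^2.

S(f_1,f_2): lcm = x_1^2x_2^2. S = -x_1x_2^3 + 2/3x_2^3 + 7/2x_1^2 + 2/3x_2^2.
  leading term x_1x_2^3: subtract (-1/2x_2)·f_1 from -x_1x_2^3 + 2/3x_2^3 + 7/2x_1^2 + 2/3x_2^2 → 2/3x_2^3 + 7/2x_1^2 + 7/2x_1x_2 + 2/3x_2^2
  leading term x_2^3: no divisor's leading term divides it; move 2/3x_2^3 to the remainder.
  leading term x_1^2: subtract (-7/12)·f_2 from 7/2x_1^2 + 7/2x_1x_2 + 2/3x_2^2 → 2/3x_2^2 + 7/3x_2 + 7/3
  leading term x_2^2: no divisor's leading term divides it; move 2/3x_2^2 to the remainder.
  leading term x_2: no divisor's leading term divides it; move 7/3x_2 to the remainder.
  leading term 1: no divisor's leading term divides it; move 7/3 to the remainder.
  remainder 2/3x_2^3 + 2/3x_2^2 + 7/3x_2 + 7/3 ≠ 0; add g_3 = 2/3x_2^3 + 2/3x_2^2 + 7/3x_2 + 7/3 to the basis.

The other S-polynomials (S(f_1,g_3), S(f_2,g_3)) all reduce to 0 modulo the current basis, so we have a Gröbner basis.

G = {x_1x_2^2 + 7/2x_1, x_2^3 + x_2^2 + 7/2x_2 + 7/2, x_1^2 + x_1x_2 - 2/3x_2 - 2/3}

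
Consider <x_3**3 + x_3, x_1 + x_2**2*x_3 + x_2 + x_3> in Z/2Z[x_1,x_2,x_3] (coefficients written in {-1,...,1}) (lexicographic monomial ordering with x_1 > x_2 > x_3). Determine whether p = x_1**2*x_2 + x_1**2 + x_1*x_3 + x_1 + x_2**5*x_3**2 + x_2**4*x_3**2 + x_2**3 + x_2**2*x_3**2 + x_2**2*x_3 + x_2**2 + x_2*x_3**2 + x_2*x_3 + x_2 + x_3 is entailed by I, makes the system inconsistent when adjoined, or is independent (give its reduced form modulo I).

x_1**2*x_2 + x_1**2 + x_1*x_3 + x_1 + x_2**5*x_3**2 + x_2**4*x_3**2 + x_2**3 + x_2**2*x_3**2 + x_2**2*x_3 + x_2**2 + x_2*x_3**2 + x_2*x_3 + x_2 + x_3 lies in I (it reduces to 0).

First compute the reduced Gröbner basis of I by Buchberger's algorithm.
f_1 = x_3**3 + x_3, LT = x_3**3.
f_2 = x_1 + x_2**2*x_3 + x_2 + x_3, LT = x_1.

The S-polynomials (S(f_1,f_2)) all reduce to 0 modulo the current basis, so we have a Gröbner basis.
Inter-reduce: drop elements whose leading term is divisible by another's, tail-reduce, and make monic.
Reduced Gröbner basis: {x_1 + x_2**2*x_3 + x_2 + x_3, x_3**3 + x_3}.
Label its elements g_1 = x_1 + x_2**2*x_3 + x_2 + x_3, g_2 = x_3**3 + x_3.

Reduce p = x_1**2*x_2 + x_1**2 + x_1*x_3 + x_1 + x_2**5*x_3**2 + x_2**4*x_3**2 + x_2**3 + x_2**2*x_3**2 + x_2**2*x_3 + x_2**2 + x_2*x_3**2 + x_2*x_3 + x_2 + x_3 modulo G:
  leading term x_1**2*x_2: subtract (x_1*x_2)·g_1 from x_1**2*x_2 + x_1**2 + x_1*x_3 + x_1 + x_2**5*x_3**2 + x_2**4*x_3**2 + x_2**3 + x_2**2*x_3**2 + x_2**2*x_3 + x_2**2 + x_2*x_3**2 + x_2*x_3 + x_2 + x_3 → x_1**2 + x_1*x_2**3*x_3 + x_1*x_2**2 + x_1*x_2*x_3 + x_1*x_3 + x_1 + x_2**5*x_3**2 + x_2**4*x_3**2 + x_2**3 + x_2**2*x_3**2 + x_2**2*x_3 + x_2**2 + x_2*x_3**2 + x_2*x_3 + x_2 + x_3
  leading term x_1**2: subtract (x_1)·g_1 from x_1**2 + x_1*x_2**3*x_3 + x_1*x_2**2 + x_1*x_2*x_3 + x_1*x_3 + x_1 + x_2**5*x_3**2 + x_2**4*x_3**2 + x_2**3 + x_2**2*x_3**2 + x_2**2*x_3 + x_2**2 + x_2*x_3**2 + x_2*x_3 + x_2 + x_3 → x_1*x_2**3*x_3 + x_1*x_2**2*x_3 + x_1*x_2**2 + x_1*x_2*x_3 + x_1*x_2 + x_1 + x_2**5*x_3**2 + x_2**4*x_3**2 + x_2**3 + x_2**2*x_3**2 + x_2**2*x_3 + x_2**2 + x_2*x_3**2 + x_2*x_3 + x_2 + x_3
  leading term x_1*x_2**3*x_3: subtract (x_2**3*x_3)·g_1 from x_1*x_2**3*x_3 + x_1*x_2**2*x_3 + x_1*x_2**2 + x_1*x_2*x_3 + x_1*x_2 + x_1 + x_2**5*x_3**2 + x_2**4*x_3**2 + x_2**3 + x_2**2*x_3**2 + x_2**2*x_3 + x_2**2 + x_2*x_3**2 + x_2*x_3 + x_2 + x_3 → x_1*x_2**2*x_3 + x_1*x_2**2 + x_1*x_2*x_3 + x_1*x_2 + x_1 + x_2**4*x_3**2 + x_2**4*x_3 + x_2**3*x_3**2 + x_2**3 + x_2**2*x_3**2 + x_2**2*x_3 + x_2**2 + x_2*x_3**2 + x_2*x_3 + x_2 + x_3
  leading term x_1*x_2**2*x_3: subtract (x_2**2*x_3)·g_1 from x_1*x_2**2*x_3 + x_1*x_2**2 + x_1*x_2*x_3 + x_1*x_2 + x_1 + x_2**4*x_3**2 + x_2**4*x_3 + x_2**3*x_3**2 + x_2**3 + x_2**2*x_3**2 + x_2**2*x_3 + x_2**2 + x_2*x_3**2 + x_2*x_3 + x_2 + x_3 → x_1*x_2**2 + x_1*x_2*x_3 + x_1*x_2 + x_1 + x_2**4*x_3 + x_2**3*x_3**2 + x_2**3*x_3 + x_2**3 + x_2**2*x_3 + x_2**2 + x_2*x_3**2 + x_2*x_3 + x_2 + x_3
  leading term x_1*x_2**2: subtract (x_2**2)·g_1 from x_1*x_2**2 + x_1*x_2*x_3 + x_1*x_2 + x_1 + x_2**4*x_3 + x_2**3*x_3**2 + x_2**3*x_3 + x_2**3 + x_2**2*x_3 + x_2**2 + x_2*x_3**2 + x_2*x_3 + x_2 + x_3 → x_1*x_2*x_3 + x_1*x_2 + x_1 + x_2**3*x_3**2 + x_2**3*x_3 + x_2**2 + x_2*x_3**2 + x_2*x_3 + x_2 + x_3
  leading term x_1*x_2*x_3: subtract (x_2*x_3)·g_1 from x_1*x_2*x_3 + x_1*x_2 + x_1 + x_2**3*x_3**2 + x_2**3*x_3 + x_2**2 + x_2*x_3**2 + x_2*x_3 + x_2 + x_3 → x_1*x_2 + x_1 + x_2**3*x_3 + x_2**2*x_3 + x_2**2 + x_2*x_3 + x_2 + x_3
  leading term x_1*x_2: subtract (x_2)·g_1 from x_1*x_2 + x_1 + x_2**3*x_3 + x_2**2*x_3 + x_2**2 + x_2*x_3 + x_2 + x_3 → x_1 + x_2**2*x_3 + x_2 + x_3
  leading term x_1: subtract (1)·g_1 from x_1 + x_2**2*x_3 + x_2 + x_3 → 0
  normal form = 0.
Since the normal form is 0, p ∈ I.

Ideal membership is decidable via reduction modulo a Gröbner basis.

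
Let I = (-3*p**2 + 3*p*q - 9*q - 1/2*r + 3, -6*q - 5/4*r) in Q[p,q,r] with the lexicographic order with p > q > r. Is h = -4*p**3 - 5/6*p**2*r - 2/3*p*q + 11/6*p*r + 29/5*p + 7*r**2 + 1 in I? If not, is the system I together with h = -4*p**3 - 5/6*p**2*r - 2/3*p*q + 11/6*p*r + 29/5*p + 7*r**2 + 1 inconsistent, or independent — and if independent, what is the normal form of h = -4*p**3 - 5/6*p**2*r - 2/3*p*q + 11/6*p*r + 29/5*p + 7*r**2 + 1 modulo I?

-4*p**3 - 5/6*p**2*r - 2/3*p*q + 11/6*p*r + 29/5*p + 7*r**2 + 1 is independent of I; its normal form modulo I is 5/36*p*r + 9/5*p + 7*r**2 + 1.

First compute the reduced Gröbner basis of I by Buchberger's algorithm.
f_1 = -3*p**2 + 3*p*q - 9*q - 1/2*r + 3, LT = p**2.
f_2 = -6*q - 5/4*r, LT = q.

The S-polynomials (S(f_1,f_2)) all reduce to 0 modulo the current basis, so we have a Gröbner basis.
Inter-reduce: drop elements whose leading term is divisible by another's, tail-reduce, and make monic.
Reduced Gröbner basis: {p**2 + 5/24*p*r - 11/24*r - 1, q + 5/24*r}.
Label its elements g_1 = p**2 + 5/24*p*r - 11/24*r - 1, g_2 = q + 5/24*r.

Reduce h = -4*p**3 - 5/6*p**2*r - 2/3*p*q + 11/6*p*r + 29/5*p + 7*r**2 + 1 modulo G:
  leading term p**3: subtract (-4*p)·g_1 from -4*p**3 - 5/6*p**2*r - 2/3*p*q + 11/6*p*r + 29/5*p + 7*r**2 + 1 → -2/3*p*q + 9/5*p + 7*r**2 + 1
  leading term p*q: subtract (-2/3*p)·g_2 from -2/3*p*q + 9/5*p + 7*r**2 + 1 → 5/36*p*r + 9/5*p + 7*r**2 + 1
  leading term p*r: no divisor's leading term divides it; move 5/36*p*r to the remainder.
  leading term p: no divisor's leading term divides it; move 9/5*p to the remainder.
  leading term r**2: no divisor's leading term divides it; move 7*r**2 to the remainder.
  leading term 1: no divisor's leading term divides it; move 1 to the remainder.
  normal form = 5/36*p*r + 9/5*p + 7*r**2 + 1.
The normal form is nonzero, so h ∉ I. Since h minus its normal form lies in I, I + (h) = I + (n) where n = 5/36*p*r + 9/5*p + 7*r**2 + 1; decide whether this ideal is the whole ring.
Run Buchberger on G together with n (pairs among the g_i already reduce to 0 since G is a Gröbner basis):
g_1 = p**2 + 5/24*p*r - 11/24*r - 1, LT = p**2.
g_2 = q + 5/24*r, LT = q.
n = 5/36*p*r + 9/5*p + 7*r**2 + 1, LT = p*r.

S(g_1,n): lcm = p**2*r. S = -324/25*p**2 - 6023/120*p*r**2 - 36/5*p - 11/24*r**2 - r.
  reduce S modulo (g_1, g_2, n):
  remainder -26476452/3125*p + 126483/50*r**3 - 493813979/15000*r**2 + 8861/25*r - 2947428/625 ≠ 0; add m_4 = -26476452/3125*p + 126483/50*r**3 - 493813979/15000*r**2 + 8861/25*r - 2947428/625 to the basis.

S(g_1,m_4): lcm = p**2. S = 5270125/17650968*p*r**3 - 2469069895/635434848*p*r**2 + 13247105/52952904*p*r - 409365/735457*p - 11/24*r - 1.
  reduce S modulo (g_1, g_2, n, m_4):
  remainder -22134525/1470914*r**4 + 14336525/17650968*r**3 - 6224575/1470914*r**2 + 535248/735457*r + 508032/735457 ≠ 0; add m_5 = -22134525/1470914*r**4 + 14336525/17650968*r**3 - 6224575/1470914*r**2 + 535248/735457*r + 508032/735457 to the basis.

The other S-polynomials (S(g_1,g_2), S(g_2,n), S(g_2,m_4), S(n,m_4), S(g_1,m_5), S(g_2,m_5), S(n,m_5), S(m_4,m_5)) all reduce to 0 modulo the current basis, so we have a Gröbner basis.
Inter-reduce: drop elements whose leading term is divisible by another's, tail-reduce, and make monic.
Reduced Gröbner basis: {p - 5270125/17650968*r**3 + 2469069895/635434848*r**2 - 1107625/26476452*r + 409365/735457, q + 5/24*r, r**4 - 81923/1517796*r**3 + 35569/126483*r**2 - 50976/1054025*r - 6912/150575}.
The reduced Gröbner basis of I + (h) is {p - 5270125/17650968*r**3 + 2469069895/635434848*r**2 - 1107625/26476452*r + 409365/735457, q + 5/24*r, r**4 - 81923/1517796*r**3 + 35569/126483*r**2 - 50976/1054025*r - 6912/150575} ≠ {1}, a proper ideal, so the enlarged system stays consistent: h is independent of I, with normal form 5/36*p*r + 9/5*p + 7*r**2 + 1.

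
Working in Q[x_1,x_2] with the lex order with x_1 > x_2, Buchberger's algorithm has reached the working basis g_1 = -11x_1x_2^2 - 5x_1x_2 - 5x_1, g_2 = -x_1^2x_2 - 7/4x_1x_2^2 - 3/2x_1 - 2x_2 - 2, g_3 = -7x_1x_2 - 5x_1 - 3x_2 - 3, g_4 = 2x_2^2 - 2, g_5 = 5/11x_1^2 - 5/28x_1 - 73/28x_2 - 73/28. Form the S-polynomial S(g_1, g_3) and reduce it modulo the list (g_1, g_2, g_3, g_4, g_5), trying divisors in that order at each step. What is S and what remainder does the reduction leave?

S(g_1, g_3) = -20/77x_1x_2 + 5/11x_1 - 3/7x_2^2 - 3/7x_2; remainder on division = 345/539x_1 - 171/539x_2 - 171/539.

lcm(LM(g_1), LM(g_3)) = x_1x_2^2.
S = (lcm/LT(g_1))·g_1 − (lcm/LT(g_3))·g_3 = -20/77x_1x_2 + 5/11x_1 - 3/7x_2^2 - 3/7x_2.
Reduce S modulo (g_1, g_2, g_3, g_4, g_5) in that order:
  leading term x_1x_2: subtract (20/539)·g_3 from -20/77x_1x_2 + 5/11x_1 - 3/7x_2^2 - 3/7x_2 → 345/539x_1 - 3/7x_2^2 - 171/539x_2 + 60/539
  leading term x_1: no divisor's leading term divides it; move 345/539x_1 to the remainder.
  leading term x_2^2: subtract (-3/14)·g_4 from -3/7x_2^2 - 171/539x_2 + 60/539 → -171/539x_2 - 171/539
  leading term x_2: no divisor's leading term divides it; move -171/539x_2 to the remainder.
  leading term 1: no divisor's leading term divides it; move -171/539 to the remainder.
The remainder 345/539x_1 - 171/539x_2 - 171/539 is nonzero, so it would be added as the next basis element.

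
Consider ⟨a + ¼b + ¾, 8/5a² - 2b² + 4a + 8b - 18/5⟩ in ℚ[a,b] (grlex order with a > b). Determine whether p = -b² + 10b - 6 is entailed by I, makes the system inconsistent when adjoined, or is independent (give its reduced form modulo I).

First compute the reduced Gröbner basis of I by Buchberger's algorithm.
f_1 = a + ¼b + ¾, LT = a.
f_2 = 8/5a² - 2b² + 4a + 8b - 18/5, LT = a².

S(f_1,f_2): lcm = a². S = ¼ab + 5/4b² - 7/4a - 5b + 9/4.
  leading term ab: subtract (¼b)·f_1 from ¼ab + 5/4b² - 7/4a - 5b + 9/4 → 19/16b² - 7/4a - 83/16b + 9/4
  leading term b²: no divisor's leading term divides it; move 19/16b² to the remainder.
  leading term a: subtract (-7/4)·f_1 from -7/4a - 83/16b + 9/4 → -19/4b + 57/16
  leading term b: no divisor's leading term divides it; move -19/4b to the remainder.
  leading term 1: no divisor's leading term divides it; move 57/16 to the remainder.
  remainder 19/16b² - 19/4b + 57/16 ≠ 0; add h_3 = 19/16b² - 19/4b + 57/16 to the basis.

The other S-polynomials (S(f_1,h_3), S(f_2,h_3)) all reduce to 0 modulo the current basis, so we have a Gröbner basis.
Inter-reduce: drop elements whose leading term is divisible by another's, tail-reduce, and make monic.
Reduced Gröbner basis: {b² - 4b + 3, a + ¼b + ¾}.
Label its elements g_1 = b² - 4b + 3, g_2 = a + ¼b + ¾.

Reduce p = -b² + 10b - 6 modulo G:
  leading term b²: subtract (-1)·g_1 from -b² + 10b - 6 → 6b - 3
  leading term b: no divisor's leading term divides it; move 6b to the remainder.
  leading term 1: no divisor's leading term divides it; move -3 to the remainder.
  normal form = 6b - 3.
The normal form is nonzero, so p ∉ I. Since p minus its normal form lies in I, I + (p) = I + (r) where r = 6b - 3; decide whether this ideal is the whole ring.
Run Buchberger on G together with r (pairs among the g_i already reduce to 0 since G is a Gröbner basis):
g_1 = b² - 4b + 3, LT = b².
g_2 = a + ¼b + ¾, LT = a.
r = 6b - 3, LT = b.

S(g_1,r): lcm = b². S = -7/2b + 3.
  leading term b: subtract (-7/12)·r from -7/2b + 3 → 5/4
  leading term 1: no divisor's leading term divides it; move 5/4 to the remainder.
  remainder 5/4 ≠ 0; add m_4 = 5/4 to the basis.

The other S-polynomials (S(g_1,g_2), S(g_2,r), S(g_1,m_4), S(g_2,m_4), S(r,m_4)) all reduce to 0 modulo the current basis, so we have a Gröbner basis.
Inter-reduce: drop elements whose leading term is divisible by another's, tail-reduce, and make monic.
Reduced Gröbner basis: {1}.
The reduced Gröbner basis of I + (p) is {1}: the ideal is the whole ring, so the enlarged system has no common solution — adjoining p is inconsistent.

Adjoining -b² + 10b - 6 makes the ideal the whole ring: the system is inconsistent.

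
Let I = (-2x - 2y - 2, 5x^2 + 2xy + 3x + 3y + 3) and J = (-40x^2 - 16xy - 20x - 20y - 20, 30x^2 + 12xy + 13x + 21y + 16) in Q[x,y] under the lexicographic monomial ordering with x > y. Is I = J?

Since reduced Gröbner bases are canonical representatives of ideals under a given ordering, it suffices to compute and compare them.
Buchberger on the first generating set:
f_1 = -2x - 2y - 2, LT = x.
f_2 = 5x^2 + 2xy + 3x + 3y + 3, LT = x^2.

S(f_1,f_2): lcm = x^2. S = 3/5xy + 2/5x - 3/5y - 3/5.
  leading term xy: subtract (-3/10y)·f_1 from 3/5xy + 2/5x - 3/5y - 3/5 → 2/5x - 3/5y^2 - 6/5y - 3/5
  leading term x: subtract (-1/5)·f_1 from 2/5x - 3/5y^2 - 6/5y - 3/5 → -3/5y^2 - 8/5y - 1
  leading term y^2: no divisor's leading term divides it; move -3/5y^2 to the remainder.
  leading term y: no divisor's leading term divides it; move -8/5y to the remainder.
  leading term 1: no divisor's leading term divides it; move -1 to the remainder.
  remainder -3/5y^2 - 8/5y - 1 ≠ 0; add g_3 = -3/5y^2 - 8/5y - 1 to the basis.

The other S-polynomials (S(f_1,g_3), S(f_2,g_3)) all reduce to 0 modulo the current basis, so we have a Gröbner basis.
Inter-reduce: drop elements whose leading term is divisible by another's, tail-reduce, and make monic.
Reduced Gröbner basis: {x + y + 1, y^2 + 8/3y + 5/3}.

Buchberger on the second generating set:
h_1 = -40x^2 - 16xy - 20x - 20y - 20, LT = x^2.
h_2 = 30x^2 + 12xy + 13x + 21y + 16, LT = x^2.

S(h_1,h_2): lcm = x^2. S = 1/15x - 1/5y - 1/30.
  leading term x: no divisor's leading term divides it; move 1/15x to the remainder.
  leading term y: no divisor's leading term divides it; move -1/5y to the remainder.
  leading term 1: no divisor's leading term divides it; move -1/30 to the remainder.
  remainder 1/15x - 1/5y - 1/30 ≠ 0; add k_3 = 1/15x - 1/5y - 1/30 to the basis.

S(h_1,k_3): lcm = x^2. S = 17/5xy + x + 1/2y + 1/2.
  leading term xy: subtract (51y)·k_3 from 17/5xy + x + 1/2y + 1/2 → x + 51/5y^2 + 11/5y + 1/2
  leading term x: subtract (15)·k_3 from x + 51/5y^2 + 11/5y + 1/2 → 51/5y^2 + 26/5y + 1
  leading term y^2: no divisor's leading term divides it; move 51/5y^2 to the remainder.
  leading term y: no divisor's leading term divides it; move 26/5y to the remainder.
  leading term 1: no divisor's leading term divides it; move 1 to the remainder.
  remainder 51/5y^2 + 26/5y + 1 ≠ 0; add k_4 = 51/5y^2 + 26/5y + 1 to the basis.

The other S-polynomials (S(h_2,k_3), S(h_1,k_4), S(h_2,k_4), S(k_3,k_4)) all reduce to 0 modulo the current basis, so we have a Gröbner basis.
Inter-reduce: drop elements whose leading term is divisible by another's, tail-reduce, and make monic.
Reduced Gröbner basis: {x - 3y - 1/2, y^2 + 26/51y + 5/51}.

The bases are distinct; the ideals are different.
The same test decides containment: I ⊆ J iff every generator of I reduces to 0 modulo a Gröbner basis of J.

No, the ideals differ.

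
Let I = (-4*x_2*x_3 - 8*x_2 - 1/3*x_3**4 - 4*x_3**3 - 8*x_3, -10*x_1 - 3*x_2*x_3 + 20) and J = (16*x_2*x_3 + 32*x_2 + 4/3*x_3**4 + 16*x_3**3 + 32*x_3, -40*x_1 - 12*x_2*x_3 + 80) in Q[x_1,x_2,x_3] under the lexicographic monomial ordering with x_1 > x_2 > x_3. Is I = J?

Equality of ideals is decidable: compute both reduced Gröbner bases (unique for the ordering) and check whether they agree.
Buchberger on the first generating set:
f_1 = -4*x_2*x_3 - 8*x_2 - 1/3*x_3**4 - 4*x_3**3 - 8*x_3, LT = x_2*x_3.
f_2 = -10*x_1 - 3*x_2*x_3 + 20, LT = x_1.

The S-polynomials (S(f_1,f_2)) all reduce to 0 modulo the current basis, so we have a Gröbner basis.
Inter-reduce: drop elements whose leading term is divisible by another's, tail-reduce, and make monic.
Reduced Gröbner basis: {x_1 - 3/5*x_2 - 1/40*x_3**4 - 3/10*x_3**3 - 3/5*x_3 - 2, x_2*x_3 + 2*x_2 + 1/12*x_3**4 + x_3**3 + 2*x_3}.

Buchberger on the second generating set:
h_1 = 16*x_2*x_3 + 32*x_2 + 4/3*x_3**4 + 16*x_3**3 + 32*x_3, LT = x_2*x_3.
h_2 = -40*x_1 - 12*x_2*x_3 + 80, LT = x_1.

The S-polynomials (S(h_1,h_2)) all reduce to 0 modulo the current basis, so we have a Gröbner basis.
Inter-reduce: drop elements whose leading term is divisible by another's, tail-reduce, and make monic.
Reduced Gröbner basis: {x_1 - 3/5*x_2 - 1/40*x_3**4 - 3/10*x_3**3 - 3/5*x_3 - 2, x_2*x_3 + 2*x_2 + 1/12*x_3**4 + x_3**3 + 2*x_3}.

Same reduced basis, so the two generating sets span the same ideal.
The choice of monomial ordering does not affect the verdict — as long as both bases are computed under the same ordering, their equality decides ideal equality.

Yes, the ideals are equal.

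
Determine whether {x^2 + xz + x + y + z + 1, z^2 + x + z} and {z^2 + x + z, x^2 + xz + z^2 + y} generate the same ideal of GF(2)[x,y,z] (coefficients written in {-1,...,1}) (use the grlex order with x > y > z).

Since reduced Gröbner bases are canonical representatives of ideals under a given ordering, it suffices to compute and compare them.
Buchberger on the first generating set:
f_1 = x^2 + xz + x + y + z + 1, LT = x^2.
f_2 = z^2 + x + z, LT = z^2.

The S-polynomials (S(f_1,f_2)) all reduce to 0 modulo the current basis, so we have a Gröbner basis.
Inter-reduce: drop elements whose leading term is divisible by another's, tail-reduce, and make monic.
Reduced Gröbner basis: {x^2 + xz + x + y + z + 1, z^2 + x + z}.

Buchberger on the second generating set:
h_1 = z^2 + x + z, LT = z^2.
h_2 = x^2 + xz + z^2 + y, LT = x^2.

The S-polynomials (S(h_1,h_2)) all reduce to 0 modulo the current basis, so we have a Gröbner basis.
Inter-reduce: drop elements whose leading term is divisible by another's, tail-reduce, and make monic.
Reduced Gröbner basis: {x^2 + xz + x + y + z, z^2 + x + z}.

Since the reduced bases disagree, the two ideals are not the same.

No, the ideals differ.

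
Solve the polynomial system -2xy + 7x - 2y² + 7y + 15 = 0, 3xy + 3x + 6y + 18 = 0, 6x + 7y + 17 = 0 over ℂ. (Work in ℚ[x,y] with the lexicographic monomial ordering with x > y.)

Compute a lex Gröbner basis by Buchberger's algorithm.
f_1 = -2xy + 7x - 2y² + 7y + 15, LT = xy.
f_2 = 3xy + 3x + 6y + 18, LT = xy.
f_3 = 6x + 7y + 17, LT = x.

S(f_1,f_2): lcm = xy. S = -9/2x + y² - 11/2y - 27/2.
  leading term x: subtract (-¾)·f_3 from -9/2x + y² - 11/2y - 27/2 → y² - ¼y - ¾
  leading term y²: no divisor's leading term divides it; move y² to the remainder.
  leading term y: no divisor's leading term divides it; move -¼y to the remainder.
  leading term 1: no divisor's leading term divides it; move -¾ to the remainder.
  remainder y² - ¼y - ¾ ≠ 0; add h_4 = y² - ¼y - ¾ to the basis.

S(f_1,f_3): lcm = xy. S = -7/2x - ⅙y² - 19/3y - 15/2.
  leading term x: subtract (-7/12)·f_3 from -7/2x - ⅙y² - 19/3y - 15/2 → -⅙y² - 9/4y + 29/12
  leading term y²: subtract (-⅙)·h_4 from -⅙y² - 9/4y + 29/12 → -55/24y + 55/24
  leading term y: no divisor's leading term divides it; move -55/24y to the remainder.
  leading term 1: no divisor's leading term divides it; move 55/24 to the remainder.
  remainder -55/24y + 55/24 ≠ 0; add h_5 = -55/24y + 55/24 to the basis.

The other S-polynomials (S(f_2,f_3), S(f_1,h_4), S(f_2,h_4), S(f_3,h_4), S(f_1,h_5), S(f_2,h_5), S(f_3,h_5), S(h_4,h_5)) all reduce to 0 modulo the current basis, so we have a Gröbner basis.
Inter-reduce: drop elements whose leading term is divisible by another's, tail-reduce, and make monic.
Reduced Gröbner basis: {x + 4, y - 1}.

Since the basis is lex-ordered, y - 1 is univariate in y. Its roots are {1}. Back-substituting each root into the other basis elements fixes the other coordinates.
  y = 1: the earlier basis element becomes x + 4 = 0, giving x = -4 — point (-4, 1).

{(-4, 1)}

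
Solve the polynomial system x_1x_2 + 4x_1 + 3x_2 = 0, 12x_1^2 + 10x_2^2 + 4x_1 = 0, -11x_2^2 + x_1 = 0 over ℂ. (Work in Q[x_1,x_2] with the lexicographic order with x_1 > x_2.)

{(0, 0)}

Compute a lex Gröbner basis by Buchberger's algorithm.
f_1 = x_1x_2 + 4x_1 + 3x_2, LT = x_1x_2.
f_2 = 12x_1^2 + 4x_1 + 10x_2^2, LT = x_1^2.
f_3 = x_1 - 11x_2^2, LT = x_1.

S(f_1,f_2): lcm = x_1^2x_2. S = 4x_1^2 + 8/3x_1x_2 - 5/6x_2^3.
  leading term x_1^2: subtract (1/3)·f_2 from 4x_1^2 + 8/3x_1x_2 - 5/6x_2^3 → 8/3x_1x_2 - 4/3x_1 - 5/6x_2^3 - 10/3x_2^2
  leading term x_1x_2: subtract (8/3)·f_1 from 8/3x_1x_2 - 4/3x_1 - 5/6x_2^3 - 10/3x_2^2 → -12x_1 - 5/6x_2^3 - 10/3x_2^2 - 8x_2
  leading term x_1: subtract (-12)·f_3 from -12x_1 - 5/6x_2^3 - 10/3x_2^2 - 8x_2 → -5/6x_2^3 - 406/3x_2^2 - 8x_2
  leading term x_2^3: no divisor's leading term divides it; move -5/6x_2^3 to the remainder.
  leading term x_2^2: no divisor's leading term divides it; move -406/3x_2^2 to the remainder.
  leading term x_2: no divisor's leading term divides it; move -8x_2 to the remainder.
  remainder -5/6x_2^3 - 406/3x_2^2 - 8x_2 ≠ 0; add h_4 = -5/6x_2^3 - 406/3x_2^2 - 8x_2 to the basis.

S(f_1,f_3): lcm = x_1x_2. S = 4x_1 + 11x_2^3 + 3x_2.
  leading term x_1: subtract (4)·f_3 from 4x_1 + 11x_2^3 + 3x_2 → 11x_2^3 + 44x_2^2 + 3x_2
  leading term x_2^3: subtract (-66/5)·h_4 from 11x_2^3 + 44x_2^2 + 3x_2 → -8712/5x_2^2 - 513/5x_2
  leading term x_2^2: no divisor's leading term divides it; move -8712/5x_2^2 to the remainder.
  leading term x_2: no divisor's leading term divides it; move -513/5x_2 to the remainder.
  remainder -8712/5x_2^2 - 513/5x_2 ≠ 0; add h_5 = -8712/5x_2^2 - 513/5x_2 to the basis.

S(f_2,f_3): lcm = x_1^2. S = 11x_1x_2^2 + 1/3x_1 + 5/6x_2^2.
  leading term x_1x_2^2: subtract (11x_2)·f_1 from 11x_1x_2^2 + 1/3x_1 + 5/6x_2^2 → -44x_1x_2 + 1/3x_1 - 193/6x_2^2
  leading term x_1x_2: subtract (-44)·f_1 from -44x_1x_2 + 1/3x_1 - 193/6x_2^2 → 529/3x_1 - 193/6x_2^2 + 132x_2
  leading term x_1: subtract (529/3)·f_3 from 529/3x_1 - 193/6x_2^2 + 132x_2 → 3815/2x_2^2 + 132x_2
  leading term x_2^2: subtract (-19075/17424)·h_5 from 3815/2x_2^2 + 132x_2 → 38097/1936x_2
  leading term x_2: no divisor's leading term divides it; move 38097/1936x_2 to the remainder.
  remainder 38097/1936x_2 ≠ 0; add h_6 = 38097/1936x_2 to the basis.

The other S-polynomials (S(f_1,h_4), S(f_2,h_4), S(f_3,h_4), S(f_1,h_5), S(f_2,h_5), S(f_3,h_5), S(h_4,h_5), S(f_1,h_6), S(f_2,h_6), S(f_3,h_6), S(h_4,h_6), S(h_5,h_6)) all reduce to 0 modulo the current basis, so we have a Gröbner basis.
Inter-reduce: drop elements whose leading term is divisible by another's, tail-reduce, and make monic.
Reduced Gröbner basis: {x_1, x_2}.

A lex Gröbner basis eliminates variables successively. Here x_2 depends only on x_2, with roots {0}; lifting each root through the earlier basis elements recovers the full solutions.
  x_2 = 0: the earlier basis element becomes x_1 = 0, giving x_1 = 0 — point (0, 0).
Check: every point annihilates each of the original generators.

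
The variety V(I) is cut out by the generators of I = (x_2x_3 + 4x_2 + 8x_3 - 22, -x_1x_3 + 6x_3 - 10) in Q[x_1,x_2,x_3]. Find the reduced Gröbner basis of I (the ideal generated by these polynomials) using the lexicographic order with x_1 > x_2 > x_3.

G = {x_1x_2 - \tfrac{11}{2}x_1 - \tfrac{17}{2}x_2 + 13, x_1x_3 - 6x_3 + 10, x_2x_3 + 4x_2 + 8x_3 - 22}

This is the nonlinear analogue of row-reducing a linear system.

f_1 = x_2x_3 + 4x_2 + 8x_3 - 22, LT = x_2x_3.
f_2 = -x_1x_3 + 6x_3 - 10, LT = x_1x_3.

S(f_1,f_2): lcm = x_1x_2x_3. S = 4x_1x_2 + 8x_1x_3 - 22x_1 + 6x_2x_3 - 10x_2.
  leading term x_1x_2: no divisor's leading term divides it; move 4x_1x_2 to the remainder.
  leading term x_1x_3: subtract (-8)·f_2 from 8x_1x_3 - 22x_1 + 6x_2x_3 - 10x_2 → -22x_1 + 6x_2x_3 - 10x_2 + 48x_3 - 80
  leading term x_1: no divisor's leading term divides it; move -22x_1 to the remainder.
  leading term x_2x_3: subtract (6)·f_1 from 6x_2x_3 - 10x_2 + 48x_3 - 80 → -34x_2 + 52
  leading term x_2: no divisor's leading term divides it; move -34x_2 to the remainder.
  leading term 1: no divisor's leading term divides it; move 52 to the remainder.
  remainder 4x_1x_2 - 22x_1 - 34x_2 + 52 ≠ 0; add g_3 = 4x_1x_2 - 22x_1 - 34x_2 + 52 to the basis.

S(f_1,g_3): lcm = x_1x_2x_3. S = 4x_1x_2 + \tfrac{27}{2}x_1x_3 - 22x_1 + \tfrac{17}{2}x_2x_3 - 13x_3.
  leading term x_1x_2: subtract (1)·g_3 from 4x_1x_2 + \tfrac{27}{2}x_1x_3 - 22x_1 + \tfrac{17}{2}x_2x_3 - 13x_3 → \tfrac{27}{2}x_1x_3 + \tfrac{17}{2}x_2x_3 + 34x_2 - 13x_3 - 52
  leading term x_1x_3: subtract (-\tfrac{27}{2})·f_2 from \tfrac{27}{2}x_1x_3 + \tfrac{17}{2}x_2x_3 + 34x_2 - 13x_3 - 52 → \tfrac{17}{2}x_2x_3 + 34x_2 + 68x_3 - 187
  leading term x_2x_3: subtract (\tfrac{17}{2})·f_1 from \tfrac{17}{2}x_2x_3 + 34x_2 + 68x_3 - 187 → 0
  remainder 0.

S(f_2,g_3): lcm = x_1x_2x_3. S = \tfrac{11}{2}x_1x_3 + \tfrac{5}{2}x_2x_3 + 10x_2 - 13x_3.
  leading term x_1x_3: subtract (-\tfrac{11}{2})·f_2 from \tfrac{11}{2}x_1x_3 + \tfrac{5}{2}x_2x_3 + 10x_2 - 13x_3 → \tfrac{5}{2}x_2x_3 + 10x_2 + 20x_3 - 55
  leading term x_2x_3: subtract (\tfrac{5}{2})·f_1 from \tfrac{5}{2}x_2x_3 + 10x_2 + 20x_3 - 55 → 0
  remainder 0.

Every S-polynomial of the final basis reduces to 0, so we have a Gröbner basis.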